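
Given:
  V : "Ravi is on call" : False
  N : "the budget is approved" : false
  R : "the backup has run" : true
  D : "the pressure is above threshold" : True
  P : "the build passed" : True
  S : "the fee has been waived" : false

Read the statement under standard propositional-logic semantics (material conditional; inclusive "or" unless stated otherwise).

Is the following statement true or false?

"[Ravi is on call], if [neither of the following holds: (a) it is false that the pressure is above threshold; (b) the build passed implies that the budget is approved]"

False.

Values: D=True, P=True, N=False, V=False.
This is (not D nor (P -> N)) -> V.

not D = not True = False
P -> N = True -> False = False
not D nor (P -> N) = False nor False = True
(not D nor (P -> N)) -> V = True -> False = False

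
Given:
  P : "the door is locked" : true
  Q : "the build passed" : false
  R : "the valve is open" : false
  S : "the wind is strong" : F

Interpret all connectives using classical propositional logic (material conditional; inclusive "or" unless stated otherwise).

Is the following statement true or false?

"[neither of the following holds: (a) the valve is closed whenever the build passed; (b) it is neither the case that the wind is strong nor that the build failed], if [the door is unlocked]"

Values: P=T, Q=F, R=F, S=F.
Formalization: ~P -> ((Q -> ~R) nor (S nor ~Q))

~P = ~T = F
~R = ~F = T
Q -> ~R = F -> T = T
~Q = ~F = T
S nor ~Q = F nor T = F
(Q -> ~R) nor (S nor ~Q) = T nor F = F
~P -> ((Q -> ~R) nor (S nor ~Q)) = F -> F = T

The statement is true.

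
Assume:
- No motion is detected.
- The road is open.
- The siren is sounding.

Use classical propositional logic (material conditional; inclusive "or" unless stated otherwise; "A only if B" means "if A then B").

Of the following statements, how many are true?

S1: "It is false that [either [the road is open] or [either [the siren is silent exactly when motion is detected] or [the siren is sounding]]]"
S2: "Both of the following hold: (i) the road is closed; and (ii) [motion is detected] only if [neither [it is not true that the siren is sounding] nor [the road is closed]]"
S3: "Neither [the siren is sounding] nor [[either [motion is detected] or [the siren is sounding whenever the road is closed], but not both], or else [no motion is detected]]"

0

Let Q = "the road is closed" (F), R = "the siren is sounding" (T), P = "motion is detected" (F).

S1: Formalization: ¬(¬Q ∨ ((¬R ↔ P) ∨ R))

¬Q = ¬F = T
¬R = ¬T = F
¬R ↔ P = F ↔ F = T
(¬R ↔ P) ∨ R = T ∨ T = T
¬Q ∨ ((¬R ↔ P) ∨ R) = T ∨ T = T
¬(¬Q ∨ ((¬R ↔ P) ∨ R)) = ¬T = F
Thus S1 is false.

S2: Parsed as Q ∧ (P → (¬R ↓ Q))

¬R = ¬T = F
¬R ↓ Q = F ↓ F = T
P → (¬R ↓ Q) = F → T = T
Q ∧ (P → (¬R ↓ Q)) = F ∧ T = F
So S2 is false.

S3: Formalization: R ↓ ((P ⊕ (Q → R)) ∨ ¬P)

Q → R = F → T = T
P ⊕ (Q → R) = F ⊕ T = T
¬P = ¬F = T
(P ⊕ (Q → R)) ∨ ¬P = T ∨ T = T
R ↓ ((P ⊕ (Q → R)) ∨ ¬P) = T ↓ T = F
Thus S3 is false.

Count: 0.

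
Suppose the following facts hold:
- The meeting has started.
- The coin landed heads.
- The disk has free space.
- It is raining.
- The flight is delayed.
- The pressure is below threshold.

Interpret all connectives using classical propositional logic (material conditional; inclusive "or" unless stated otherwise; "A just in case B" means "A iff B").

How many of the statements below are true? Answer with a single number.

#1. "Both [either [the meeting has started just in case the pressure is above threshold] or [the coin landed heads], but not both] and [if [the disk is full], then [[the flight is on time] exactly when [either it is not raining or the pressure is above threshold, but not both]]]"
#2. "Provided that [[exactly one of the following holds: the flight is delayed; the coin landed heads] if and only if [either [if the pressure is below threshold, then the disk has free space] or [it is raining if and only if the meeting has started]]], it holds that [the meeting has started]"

Let P = "the meeting has started" (T), V = "the pressure is above threshold" (F), Q = "the coin landed heads" (T), R = "the disk is full" (F), U = "the flight is delayed" (T), S = "it is raining" (T).

#1: This is ((P <-> V) xor Q) & (R -> (~U <-> (~S xor V))).

P <-> V = T <-> F = F
(P <-> V) xor Q = F xor T = T
~U = ~T = F
~S = ~T = F
~S xor V = F xor F = F
~U <-> (~S xor V) = F <-> F = T
R -> (~U <-> (~S xor V)) = F -> T = T
((P <-> V) xor Q) & (R -> (~U <-> (~S xor V))) = T & T = T
Hence #1 is true.

#2: Formalization: ((U xor Q) <-> ((~V -> ~R) | (S <-> P))) -> P

U xor Q = T xor T = F
~V = ~F = T
~R = ~F = T
~V -> ~R = T -> T = T
S <-> P = T <-> T = T
(~V -> ~R) | (S <-> P) = T | T = T
(U xor Q) <-> ((~V -> ~R) | (S <-> P)) = F <-> T = F
((U xor Q) <-> ((~V -> ~R) | (S <-> P))) -> P = F -> T = T
Hence #2 is true.

2 of the 2 statements are true.

2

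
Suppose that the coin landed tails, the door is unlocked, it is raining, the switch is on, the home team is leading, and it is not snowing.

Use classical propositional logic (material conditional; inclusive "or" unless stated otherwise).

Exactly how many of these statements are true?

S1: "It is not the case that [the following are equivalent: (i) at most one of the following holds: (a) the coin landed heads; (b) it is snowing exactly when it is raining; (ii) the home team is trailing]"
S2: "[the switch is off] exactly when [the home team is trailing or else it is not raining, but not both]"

2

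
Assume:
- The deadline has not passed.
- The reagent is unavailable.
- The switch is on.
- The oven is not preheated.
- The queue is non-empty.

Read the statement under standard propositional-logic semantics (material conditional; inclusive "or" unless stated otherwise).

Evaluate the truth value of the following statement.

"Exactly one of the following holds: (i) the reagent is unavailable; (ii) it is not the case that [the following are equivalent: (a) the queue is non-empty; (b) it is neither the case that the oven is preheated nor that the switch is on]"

False.

Let P = "the reagent is available" (F), G = "the queue is empty" (F), S = "the oven is preheated" (F), L = "the switch is on" (T).
In symbols: ~P xor ~(~G <-> (S nor L))

~P = ~F = T
~G = ~F = T
S nor L = F nor T = F
~G <-> (S nor L) = T <-> F = F
~(~G <-> (S nor L)) = ~F = T
~P xor ~(~G <-> (S nor L)) = T xor T = F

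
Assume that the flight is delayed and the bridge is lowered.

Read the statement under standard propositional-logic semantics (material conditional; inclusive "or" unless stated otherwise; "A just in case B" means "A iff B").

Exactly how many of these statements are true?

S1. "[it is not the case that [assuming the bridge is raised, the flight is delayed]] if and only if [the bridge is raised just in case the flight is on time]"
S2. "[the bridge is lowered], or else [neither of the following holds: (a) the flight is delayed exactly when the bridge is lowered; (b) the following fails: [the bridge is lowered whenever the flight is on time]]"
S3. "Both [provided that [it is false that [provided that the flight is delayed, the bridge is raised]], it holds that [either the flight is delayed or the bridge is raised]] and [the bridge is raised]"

Let Q = "the bridge is raised" (F), P = "the flight is delayed" (T).

S1: In symbols: ~(Q -> P) <-> (Q <-> ~P)

Q -> P = F -> T = T
~(Q -> P) = ~T = F
~P = ~T = F
Q <-> ~P = F <-> F = T
~(Q -> P) <-> (Q <-> ~P) = F <-> T = F
So S1 is false.

S2: Parsed as ~Q | ((P <-> ~Q) nor ~(~P -> ~Q))

~Q = ~F = T
~Q = ~F = T
P <-> ~Q = T <-> T = T
~P = ~T = F
~Q = ~F = T
~P -> ~Q = F -> T = T
~(~P -> ~Q) = ~T = F
(P <-> ~Q) nor ~(~P -> ~Q) = T nor F = F
~Q | ((P <-> ~Q) nor ~(~P -> ~Q)) = T | F = T
So S2 is true.

S3: This is (~(P -> Q) -> (P | Q)) & Q.

P -> Q = T -> F = F
~(P -> Q) = ~F = T
P | Q = T | F = T
~(P -> Q) -> (P | Q) = T -> T = T
(~(P -> Q) -> (P | Q)) & Q = T & F = F
So S3 is false.

Count: 1.

1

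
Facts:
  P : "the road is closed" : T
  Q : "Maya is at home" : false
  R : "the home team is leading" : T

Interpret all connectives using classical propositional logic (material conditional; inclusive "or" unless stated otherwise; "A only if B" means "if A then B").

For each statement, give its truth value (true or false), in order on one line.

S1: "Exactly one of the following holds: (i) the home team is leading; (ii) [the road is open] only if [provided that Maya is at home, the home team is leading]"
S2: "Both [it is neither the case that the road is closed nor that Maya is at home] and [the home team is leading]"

S1: This is R ⊕ (¬P → (Q → R)).

¬P = ¬T = F
Q → R = F → T = T
¬P → (Q → R) = F → T = T
R ⊕ (¬P → (Q → R)) = T ⊕ T = F
So S1 is false.

S2: Parsed as (P ↓ Q) ∧ R

P ↓ Q = T ↓ F = F
(P ↓ Q) ∧ R = F ∧ T = F
Hence S2 is false.

S1 False; S2 False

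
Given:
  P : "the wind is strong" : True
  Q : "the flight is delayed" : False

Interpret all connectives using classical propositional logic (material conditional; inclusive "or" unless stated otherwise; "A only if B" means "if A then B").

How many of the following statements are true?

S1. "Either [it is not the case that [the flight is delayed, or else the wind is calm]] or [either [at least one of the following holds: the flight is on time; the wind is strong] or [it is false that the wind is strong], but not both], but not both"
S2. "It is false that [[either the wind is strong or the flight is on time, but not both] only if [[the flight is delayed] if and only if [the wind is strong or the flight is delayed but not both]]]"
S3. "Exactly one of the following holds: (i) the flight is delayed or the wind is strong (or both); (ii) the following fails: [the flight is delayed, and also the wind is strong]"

S1: Formalization: ¬(Q ∨ ¬P) ⊕ ((¬Q ∨ P) ⊕ ¬P)

¬P = ¬T = F
Q ∨ ¬P = F ∨ F = F
¬(Q ∨ ¬P) = ¬F = T
¬Q = ¬F = T
¬Q ∨ P = T ∨ T = T
¬P = ¬T = F
(¬Q ∨ P) ⊕ ¬P = T ⊕ F = T
¬(Q ∨ ¬P) ⊕ ((¬Q ∨ P) ⊕ ¬P) = T ⊕ T = F
So S1 is false.

S2: This is ¬((P ⊕ ¬Q) → (Q ↔ (P ⊕ Q))).

¬Q = ¬F = T
P ⊕ ¬Q = T ⊕ T = F
P ⊕ Q = T ⊕ F = T
Q ↔ (P ⊕ Q) = F ↔ T = F
(P ⊕ ¬Q) → (Q ↔ (P ⊕ Q)) = F → F = T
¬((P ⊕ ¬Q) → (Q ↔ (P ⊕ Q))) = ¬T = F
Hence S2 is false.

S3: This is (Q ∨ P) ⊕ ¬(Q ∧ P).

Q ∨ P = F ∨ T = T
Q ∧ P = F ∧ T = F
¬(Q ∧ P) = ¬F = T
(Q ∨ P) ⊕ ¬(Q ∧ P) = T ⊕ T = F
Thus S3 is false.

True statements: 0 (none).

0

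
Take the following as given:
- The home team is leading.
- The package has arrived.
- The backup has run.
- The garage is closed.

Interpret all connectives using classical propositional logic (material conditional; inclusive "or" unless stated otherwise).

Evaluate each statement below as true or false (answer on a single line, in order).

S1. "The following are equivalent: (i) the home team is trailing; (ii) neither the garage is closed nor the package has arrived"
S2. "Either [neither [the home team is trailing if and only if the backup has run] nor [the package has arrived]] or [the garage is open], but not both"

S1 T; S2 F

Let P = "the home team is leading" (T), S = "the garage is closed" (T), Q = "the package has arrived" (T), R = "the backup has run" (T).

S1: Formalization: ¬P ↔ (S ↓ Q)

¬P = ¬T = F
S ↓ Q = T ↓ T = F
¬P ↔ (S ↓ Q) = F ↔ F = T
Thus S1 is true.

S2: This is ((¬P ↔ R) ↓ Q) ⊕ ¬S.

¬P = ¬T = F
¬P ↔ R = F ↔ T = F
(¬P ↔ R) ↓ Q = F ↓ T = F
¬S = ¬T = F
((¬P ↔ R) ↓ Q) ⊕ ¬S = F ⊕ F = F
Thus S2 is false.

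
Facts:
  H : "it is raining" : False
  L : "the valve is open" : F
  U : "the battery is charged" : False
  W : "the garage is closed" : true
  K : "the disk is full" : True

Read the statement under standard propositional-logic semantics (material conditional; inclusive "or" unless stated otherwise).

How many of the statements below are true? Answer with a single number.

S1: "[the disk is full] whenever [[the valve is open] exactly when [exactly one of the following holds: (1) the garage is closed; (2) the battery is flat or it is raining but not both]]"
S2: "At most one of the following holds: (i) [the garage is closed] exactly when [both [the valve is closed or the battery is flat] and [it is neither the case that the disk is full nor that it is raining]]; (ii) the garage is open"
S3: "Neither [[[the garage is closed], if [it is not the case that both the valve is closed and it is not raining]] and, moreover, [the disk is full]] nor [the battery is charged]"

2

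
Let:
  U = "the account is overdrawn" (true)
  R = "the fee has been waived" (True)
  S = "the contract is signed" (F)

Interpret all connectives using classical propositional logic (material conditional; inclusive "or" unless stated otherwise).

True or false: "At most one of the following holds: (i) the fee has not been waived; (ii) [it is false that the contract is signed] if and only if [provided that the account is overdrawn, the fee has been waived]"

true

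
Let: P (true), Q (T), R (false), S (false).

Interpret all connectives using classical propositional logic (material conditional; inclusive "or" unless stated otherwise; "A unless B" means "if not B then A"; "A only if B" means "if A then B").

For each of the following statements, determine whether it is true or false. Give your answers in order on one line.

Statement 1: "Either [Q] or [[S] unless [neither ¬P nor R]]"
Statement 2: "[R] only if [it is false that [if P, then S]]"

Statement 1 True; Statement 2 True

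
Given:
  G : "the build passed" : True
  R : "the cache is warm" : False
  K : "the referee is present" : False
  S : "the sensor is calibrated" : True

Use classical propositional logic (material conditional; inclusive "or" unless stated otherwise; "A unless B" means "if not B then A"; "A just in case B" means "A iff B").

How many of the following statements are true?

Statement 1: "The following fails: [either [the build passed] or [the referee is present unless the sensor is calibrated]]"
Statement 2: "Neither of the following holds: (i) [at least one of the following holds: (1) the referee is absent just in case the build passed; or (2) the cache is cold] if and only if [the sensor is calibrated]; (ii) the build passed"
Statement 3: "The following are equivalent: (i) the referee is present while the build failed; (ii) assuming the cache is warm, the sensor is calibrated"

0

Statement 1: Parsed as ¬(G ∨ (K ∨ S))

K ∨ S = F ∨ T = T
G ∨ (K ∨ S) = T ∨ T = T
¬(G ∨ (K ∨ S)) = ¬T = F
Hence Statement 1 is false.

Statement 2: Formalization: (((¬K ↔ G) ∨ ¬R) ↔ S) ↓ G

¬K = ¬F = T
¬K ↔ G = T ↔ T = T
¬R = ¬F = T
(¬K ↔ G) ∨ ¬R = T ∨ T = T
((¬K ↔ G) ∨ ¬R) ↔ S = T ↔ T = T
(((¬K ↔ G) ∨ ¬R) ↔ S) ↓ G = T ↓ T = F
So Statement 2 is false.

Statement 3: This is (K ∧ ¬G) ↔ (R → S).

¬G = ¬T = F
K ∧ ¬G = F ∧ F = F
R → S = F → T = T
(K ∧ ¬G) ↔ (R → S) = F ↔ T = F
Hence Statement 3 is false.

Count: 0.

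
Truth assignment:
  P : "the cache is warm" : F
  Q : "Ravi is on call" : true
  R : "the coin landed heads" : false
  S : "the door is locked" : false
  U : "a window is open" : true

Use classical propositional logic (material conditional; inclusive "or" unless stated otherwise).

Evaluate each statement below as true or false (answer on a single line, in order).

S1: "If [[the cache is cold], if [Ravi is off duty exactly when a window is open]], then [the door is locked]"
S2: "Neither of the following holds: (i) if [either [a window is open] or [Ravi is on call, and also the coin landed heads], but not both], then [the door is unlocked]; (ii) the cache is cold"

S1: In symbols: ((~Q <-> U) -> ~P) -> S

~Q = ~T = F
~Q <-> U = F <-> T = F
~P = ~F = T
(~Q <-> U) -> ~P = F -> T = T
((~Q <-> U) -> ~P) -> S = T -> F = F
Thus S1 is false.

S2: This is ((U xor (Q & R)) -> ~S) nor ~P.

Q & R = T & F = F
U xor (Q & R) = T xor F = T
~S = ~F = T
(U xor (Q & R)) -> ~S = T -> T = T
~P = ~F = T
((U xor (Q & R)) -> ~S) nor ~P = T nor T = F
So S2 is false.

S1 false; S2 false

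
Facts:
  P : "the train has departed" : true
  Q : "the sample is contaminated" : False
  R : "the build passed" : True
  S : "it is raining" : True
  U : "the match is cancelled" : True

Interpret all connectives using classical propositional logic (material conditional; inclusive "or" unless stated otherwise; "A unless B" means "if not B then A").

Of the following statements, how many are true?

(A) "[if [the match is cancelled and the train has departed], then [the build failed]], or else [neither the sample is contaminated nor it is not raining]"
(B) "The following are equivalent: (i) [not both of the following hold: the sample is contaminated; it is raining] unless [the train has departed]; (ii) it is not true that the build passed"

(A): This is ((U and P) -> not R) or (Q nor not S).

U and P = True and True = True
not R = not True = False
(U and P) -> not R = True -> False = False
not S = not True = False
Q nor not S = False nor False = True
((U and P) -> not R) or (Q nor not S) = False or True = True
Hence (A) is true.

(B): Parsed as ((Q nand S) or P) iff not R

Q nand S = False nand True = True
(Q nand S) or P = True or True = True
not R = not True = False
((Q nand S) or P) iff not R = True iff False = False
Thus (B) is false.

1 of the 2 statements is true ((A)).

1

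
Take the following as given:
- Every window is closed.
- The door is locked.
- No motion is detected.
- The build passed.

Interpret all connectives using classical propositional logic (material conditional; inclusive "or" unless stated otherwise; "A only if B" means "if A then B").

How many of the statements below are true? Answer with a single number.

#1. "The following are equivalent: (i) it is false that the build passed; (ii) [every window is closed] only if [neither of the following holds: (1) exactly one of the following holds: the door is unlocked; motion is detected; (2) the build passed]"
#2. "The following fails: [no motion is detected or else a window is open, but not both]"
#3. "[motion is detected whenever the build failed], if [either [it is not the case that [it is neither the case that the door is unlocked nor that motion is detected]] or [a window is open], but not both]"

2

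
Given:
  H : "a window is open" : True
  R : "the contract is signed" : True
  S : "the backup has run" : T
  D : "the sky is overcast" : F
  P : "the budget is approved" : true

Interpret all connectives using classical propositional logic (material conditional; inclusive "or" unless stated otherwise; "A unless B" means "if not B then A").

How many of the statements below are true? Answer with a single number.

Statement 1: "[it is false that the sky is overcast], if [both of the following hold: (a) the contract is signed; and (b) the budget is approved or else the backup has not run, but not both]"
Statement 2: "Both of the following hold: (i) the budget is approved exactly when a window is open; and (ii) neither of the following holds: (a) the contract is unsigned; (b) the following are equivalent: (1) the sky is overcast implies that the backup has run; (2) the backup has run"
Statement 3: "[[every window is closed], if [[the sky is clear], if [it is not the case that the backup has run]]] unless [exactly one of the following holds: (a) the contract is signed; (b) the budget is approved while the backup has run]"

1

Statement 1: Formalization: (R and (P xor not S)) -> not D

not S = not True = False
P xor not S = True xor False = True
R and (P xor not S) = True and True = True
not D = not False = True
(R and (P xor not S)) -> not D = True -> True = True
Hence Statement 1 is true.

Statement 2: In symbols: (P iff H) and (not R nor ((D -> S) iff S))

P iff H = True iff True = True
not R = not True = False
D -> S = False -> True = True
(D -> S) iff S = True iff True = True
not R nor ((D -> S) iff S) = False nor True = False
(P iff H) and (not R nor ((D -> S) iff S)) = True and False = False
So Statement 2 is false.

Statement 3: In symbols: ((not S -> not D) -> not H) or (R xor (P and S))

not S = not True = False
not D = not False = True
not S -> not D = False -> True = True
not H = not True = False
(not S -> not D) -> not H = True -> False = False
P and S = True and True = True
R xor (P and S) = True xor True = False
((not S -> not D) -> not H) or (R xor (P and S)) = False or False = False
Hence Statement 3 is false.

Count: 1.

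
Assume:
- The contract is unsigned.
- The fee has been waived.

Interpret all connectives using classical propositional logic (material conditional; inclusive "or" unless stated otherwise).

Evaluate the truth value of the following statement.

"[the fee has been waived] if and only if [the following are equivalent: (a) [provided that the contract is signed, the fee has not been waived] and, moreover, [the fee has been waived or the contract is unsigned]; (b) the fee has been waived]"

Let Q = "the fee has been waived" (True), P = "the contract is signed" (False).
Formalization: Q iff (((P -> not Q) and (Q or not P)) iff Q)

not Q = not True = False
P -> not Q = False -> False = True
not P = not False = True
Q or not P = True or True = True
(P -> not Q) and (Q or not P) = True and True = True
((P -> not Q) and (Q or not P)) iff Q = True iff True = True
Q iff (((P -> not Q) and (Q or not P)) iff Q) = True iff True = True

true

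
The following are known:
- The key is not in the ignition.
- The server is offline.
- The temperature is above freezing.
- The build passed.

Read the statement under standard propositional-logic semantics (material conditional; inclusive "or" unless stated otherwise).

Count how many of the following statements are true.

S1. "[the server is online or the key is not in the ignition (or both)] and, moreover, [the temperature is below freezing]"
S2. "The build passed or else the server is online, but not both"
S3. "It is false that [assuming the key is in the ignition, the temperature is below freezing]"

1

Let Q = "the server is online" (F), W = "the key is in the ignition" (F), H = "the temperature is below freezing" (F), N = "the build passed" (T).

S1: Formalization: (Q | ~W) & H

~W = ~F = T
Q | ~W = F | T = T
(Q | ~W) & H = T & F = F
Thus S1 is false.

S2: This is N xor Q.

N xor Q = T xor F = T
Hence S2 is true.

S3: Parsed as ~(W -> H)

W -> H = F -> F = T
~(W -> H) = ~T = F
So S3 is false.

1 of the 3 statements is true (S2).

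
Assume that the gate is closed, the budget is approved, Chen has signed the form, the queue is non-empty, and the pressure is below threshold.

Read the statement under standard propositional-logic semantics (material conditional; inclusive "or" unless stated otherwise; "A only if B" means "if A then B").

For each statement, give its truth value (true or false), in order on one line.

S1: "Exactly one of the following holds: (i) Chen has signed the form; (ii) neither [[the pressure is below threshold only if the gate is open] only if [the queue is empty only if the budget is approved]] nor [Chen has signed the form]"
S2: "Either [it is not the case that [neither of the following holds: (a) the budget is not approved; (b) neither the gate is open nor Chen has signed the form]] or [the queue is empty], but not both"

Let L = "Chen has signed the form" (True), N = "the pressure is above threshold" (False), U = "the gate is open" (False), H = "the queue is empty" (False), M = "the budget is approved" (True).

S1: In symbols: L xor (((not N -> U) -> (H -> M)) nor L)

not N = not False = True
not N -> U = True -> False = False
H -> M = False -> True = True
(not N -> U) -> (H -> M) = False -> True = True
((not N -> U) -> (H -> M)) nor L = True nor True = False
L xor (((not N -> U) -> (H -> M)) nor L) = True xor False = True
So S1 is true.

S2: This is not (not M nor (U nor L)) xor H.

not M = not True = False
U nor L = False nor True = False
not M nor (U nor L) = False nor False = True
not (not M nor (U nor L)) = not True = False
not (not M nor (U nor L)) xor H = False xor False = False
So S2 is false.

S1 T / S2 F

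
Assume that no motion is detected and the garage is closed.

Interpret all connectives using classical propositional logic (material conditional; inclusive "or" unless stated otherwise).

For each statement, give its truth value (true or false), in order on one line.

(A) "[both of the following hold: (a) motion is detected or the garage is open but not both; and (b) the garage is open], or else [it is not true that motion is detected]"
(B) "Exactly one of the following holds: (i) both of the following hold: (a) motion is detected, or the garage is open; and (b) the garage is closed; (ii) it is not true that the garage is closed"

(A) True, (B) False

Let L = "motion is detected" (False), V = "the garage is closed" (True).

(A): Formalization: ((L xor not V) and not V) or not L

not V = not True = False
L xor not V = False xor False = False
not V = not True = False
(L xor not V) and not V = False and False = False
not L = not False = True
((L xor not V) and not V) or not L = False or True = True
So (A) is true.

(B): Parsed as ((L or not V) and V) xor not V

not V = not True = False
L or not V = False or False = False
(L or not V) and V = False and True = False
not V = not True = False
((L or not V) and V) xor not V = False xor False = False
Thus (B) is false.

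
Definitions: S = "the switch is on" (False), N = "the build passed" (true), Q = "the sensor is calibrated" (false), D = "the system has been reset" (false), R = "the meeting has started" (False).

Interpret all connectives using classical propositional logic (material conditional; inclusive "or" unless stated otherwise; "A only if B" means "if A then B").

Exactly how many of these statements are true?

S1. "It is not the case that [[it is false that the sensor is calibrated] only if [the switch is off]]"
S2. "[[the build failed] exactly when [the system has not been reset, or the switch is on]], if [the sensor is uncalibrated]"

S1: Parsed as ¬(¬Q → ¬S)

¬Q = ¬F = T
¬S = ¬F = T
¬Q → ¬S = T → T = T
¬(¬Q → ¬S) = ¬T = F
So S1 is false.

S2: Parsed as ¬Q → (¬N ↔ (¬D ∨ S))

¬Q = ¬F = T
¬N = ¬T = F
¬D = ¬F = T
¬D ∨ S = T ∨ F = T
¬N ↔ (¬D ∨ S) = F ↔ T = F
¬Q → (¬N ↔ (¬D ∨ S)) = T → F = F
Thus S2 is false.

0 of the 2 statements are true (none).

0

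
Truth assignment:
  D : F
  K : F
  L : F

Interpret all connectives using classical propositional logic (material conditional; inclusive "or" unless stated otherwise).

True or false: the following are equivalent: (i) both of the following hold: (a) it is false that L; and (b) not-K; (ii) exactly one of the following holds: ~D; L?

Values: L=False, K=False, D=False.
This is (not L and not K) iff (not D xor L).

not L = not False = True
not K = not False = True
not L and not K = True and True = True
not D = not False = True
not D xor L = True xor False = True
(not L and not K) iff (not D xor L) = True iff True = True

The statement is true.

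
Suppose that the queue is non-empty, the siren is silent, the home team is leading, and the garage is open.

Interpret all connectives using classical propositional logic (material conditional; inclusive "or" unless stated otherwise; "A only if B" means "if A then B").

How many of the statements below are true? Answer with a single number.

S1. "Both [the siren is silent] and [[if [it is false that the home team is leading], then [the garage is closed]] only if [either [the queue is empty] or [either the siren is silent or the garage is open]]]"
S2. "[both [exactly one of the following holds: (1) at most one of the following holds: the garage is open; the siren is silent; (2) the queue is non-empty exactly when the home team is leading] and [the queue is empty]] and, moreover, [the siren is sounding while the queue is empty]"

1

Let Q = "the siren is sounding" (False), R = "the home team is leading" (True), S = "the garage is closed" (False), P = "the queue is empty" (False).

S1: Parsed as not Q and ((not R -> S) -> (P or (not Q or not S)))

not Q = not False = True
not R = not True = False
not R -> S = False -> False = True
not Q = not False = True
not S = not False = True
not Q or not S = True or True = True
P or (not Q or not S) = False or True = True
(not R -> S) -> (P or (not Q or not S)) = True -> True = True
not Q and ((not R -> S) -> (P or (not Q or not S))) = True and True = True
Thus S1 is true.

S2: In symbols: (((not S nand not Q) xor (not P iff R)) and P) and (Q and P)

not S = not False = True
not Q = not False = True
not S nand not Q = True nand True = False
not P = not False = True
not P iff R = True iff True = True
(not S nand not Q) xor (not P iff R) = False xor True = True
((not S nand not Q) xor (not P iff R)) and P = True and False = False
Q and P = False and False = False
(((not S nand not Q) xor (not P iff R)) and P) and (Q and P) = False and False = False
Thus S2 is false.

Count: 1.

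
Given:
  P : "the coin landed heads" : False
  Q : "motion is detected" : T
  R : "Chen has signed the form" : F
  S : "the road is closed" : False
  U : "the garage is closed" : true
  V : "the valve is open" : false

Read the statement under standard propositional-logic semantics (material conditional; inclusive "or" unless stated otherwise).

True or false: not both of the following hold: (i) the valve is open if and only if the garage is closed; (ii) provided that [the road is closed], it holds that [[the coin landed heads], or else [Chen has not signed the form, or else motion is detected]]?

True.

Formalization: (V ↔ U) ↑ (S → (P ∨ (¬R ∨ Q)))

V ↔ U = F ↔ T = F
¬R = ¬F = T
¬R ∨ Q = T ∨ T = T
P ∨ (¬R ∨ Q) = F ∨ T = T
S → (P ∨ (¬R ∨ Q)) = F → T = T
(V ↔ U) ↑ (S → (P ∨ (¬R ∨ Q))) = F ↑ T = T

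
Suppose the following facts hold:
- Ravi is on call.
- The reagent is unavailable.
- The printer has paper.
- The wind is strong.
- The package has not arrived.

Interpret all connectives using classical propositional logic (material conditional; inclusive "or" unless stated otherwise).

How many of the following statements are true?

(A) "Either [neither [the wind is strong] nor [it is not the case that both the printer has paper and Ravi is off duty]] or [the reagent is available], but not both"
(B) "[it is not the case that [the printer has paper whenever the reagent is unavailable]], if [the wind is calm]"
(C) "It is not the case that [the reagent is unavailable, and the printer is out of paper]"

2

Let S = "the wind is strong" (T), R = "the printer has paper" (T), P = "Ravi is on call" (T), Q = "the reagent is available" (F).

(A): This is (S nor (R nand ~P)) xor Q.

~P = ~T = F
R nand ~P = T nand F = T
S nor (R nand ~P) = T nor T = F
(S nor (R nand ~P)) xor Q = F xor F = F
Thus (A) is false.

(B): In symbols: ~S -> ~(~Q -> R)

~S = ~T = F
~Q = ~F = T
~Q -> R = T -> T = T
~(~Q -> R) = ~T = F
~S -> ~(~Q -> R) = F -> F = T
Hence (B) is true.

(C): Formalization: ~(~Q & ~R)

~Q = ~F = T
~R = ~T = F
~Q & ~R = T & F = F
~(~Q & ~R) = ~F = T
Hence (C) is true.

2 of the 3 statements are true ((B), (C)).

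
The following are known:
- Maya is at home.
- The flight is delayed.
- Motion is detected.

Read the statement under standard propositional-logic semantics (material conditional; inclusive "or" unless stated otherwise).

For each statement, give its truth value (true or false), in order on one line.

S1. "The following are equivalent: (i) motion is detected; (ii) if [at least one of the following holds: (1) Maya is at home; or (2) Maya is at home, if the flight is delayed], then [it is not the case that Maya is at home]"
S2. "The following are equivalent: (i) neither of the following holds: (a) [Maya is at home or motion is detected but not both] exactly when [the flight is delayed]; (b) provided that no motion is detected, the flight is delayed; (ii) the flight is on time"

Let R = "motion is detected" (T), P = "Maya is at home" (T), Q = "the flight is delayed" (T).

S1: In symbols: R ↔ ((P ∨ (Q → P)) → ¬P)

Q → P = T → T = T
P ∨ (Q → P) = T ∨ T = T
¬P = ¬T = F
(P ∨ (Q → P)) → ¬P = T → F = F
R ↔ ((P ∨ (Q → P)) → ¬P) = T ↔ F = F
Thus S1 is false.

S2: This is (((P ⊕ R) ↔ Q) ↓ (¬R → Q)) ↔ ¬Q.

P ⊕ R = T ⊕ T = F
(P ⊕ R) ↔ Q = F ↔ T = F
¬R = ¬T = F
¬R → Q = F → T = T
((P ⊕ R) ↔ Q) ↓ (¬R → Q) = F ↓ T = F
¬Q = ¬T = F
(((P ⊕ R) ↔ Q) ↓ (¬R → Q)) ↔ ¬Q = F ↔ F = T
So S2 is true.

S1 F; S2 T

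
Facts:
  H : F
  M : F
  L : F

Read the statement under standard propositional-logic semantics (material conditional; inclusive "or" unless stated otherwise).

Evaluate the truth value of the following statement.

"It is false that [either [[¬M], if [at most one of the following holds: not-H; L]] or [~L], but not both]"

Values: H=F, L=F, M=F.
This is ¬(((¬H ↑ L) → ¬M) ⊕ ¬L).

¬H = ¬F = T
¬H ↑ L = T ↑ F = T
¬M = ¬F = T
(¬H ↑ L) → ¬M = T → T = T
¬L = ¬F = T
((¬H ↑ L) → ¬M) ⊕ ¬L = T ⊕ T = F
¬(((¬H ↑ L) → ¬M) ⊕ ¬L) = ¬F = T

True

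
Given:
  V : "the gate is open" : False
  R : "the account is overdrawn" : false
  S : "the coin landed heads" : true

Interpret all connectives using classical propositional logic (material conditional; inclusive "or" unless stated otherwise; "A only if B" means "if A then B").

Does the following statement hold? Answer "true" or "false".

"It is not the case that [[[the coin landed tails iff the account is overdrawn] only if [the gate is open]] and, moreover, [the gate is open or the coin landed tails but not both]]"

true

This is ~(((~S <-> R) -> V) & (V xor ~S)).

~S = ~T = F
~S <-> R = F <-> F = T
(~S <-> R) -> V = T -> F = F
~S = ~T = F
V xor ~S = F xor F = F
((~S <-> R) -> V) & (V xor ~S) = F & F = F
~(((~S <-> R) -> V) & (V xor ~S)) = ~F = T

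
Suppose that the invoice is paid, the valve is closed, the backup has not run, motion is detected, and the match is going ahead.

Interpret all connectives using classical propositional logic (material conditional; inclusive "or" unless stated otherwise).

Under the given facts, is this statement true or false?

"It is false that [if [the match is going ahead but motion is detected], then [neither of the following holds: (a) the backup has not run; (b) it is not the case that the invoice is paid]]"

Let U = "the match is cancelled" (F), S = "motion is detected" (T), R = "the backup has run" (F), P = "the invoice is paid" (T).
Parsed as ~((~U & S) -> (~R nor ~P))

~U = ~F = T
~U & S = T & T = T
~R = ~F = T
~P = ~T = F
~R nor ~P = T nor F = F
(~U & S) -> (~R nor ~P) = T -> F = F
~((~U & S) -> (~R nor ~P)) = ~F = T

The statement is true.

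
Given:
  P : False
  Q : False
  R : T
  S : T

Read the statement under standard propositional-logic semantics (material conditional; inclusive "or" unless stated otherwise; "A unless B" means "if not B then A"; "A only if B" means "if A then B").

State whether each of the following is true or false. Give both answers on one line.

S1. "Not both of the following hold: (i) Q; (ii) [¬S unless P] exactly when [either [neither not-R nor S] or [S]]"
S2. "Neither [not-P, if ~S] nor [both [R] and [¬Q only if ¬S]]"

S1: Formalization: Q ↑ ((¬S ∨ P) ↔ ((¬R ↓ S) ∨ S))

¬S = ¬T = F
¬S ∨ P = F ∨ F = F
¬R = ¬T = F
¬R ↓ S = F ↓ T = F
(¬R ↓ S) ∨ S = F ∨ T = T
(¬S ∨ P) ↔ ((¬R ↓ S) ∨ S) = F ↔ T = F
Q ↑ ((¬S ∨ P) ↔ ((¬R ↓ S) ∨ S)) = F ↑ F = T
So S1 is true.

S2: This is (¬S → ¬P) ↓ (R ∧ (¬Q → ¬S)).

¬S = ¬T = F
¬P = ¬F = T
¬S → ¬P = F → T = T
¬Q = ¬F = T
¬S = ¬T = F
¬Q → ¬S = T → F = F
R ∧ (¬Q → ¬S) = T ∧ F = F
(¬S → ¬P) ↓ (R ∧ (¬Q → ¬S)) = T ↓ F = F
Hence S2 is false.

S1 true; S2 false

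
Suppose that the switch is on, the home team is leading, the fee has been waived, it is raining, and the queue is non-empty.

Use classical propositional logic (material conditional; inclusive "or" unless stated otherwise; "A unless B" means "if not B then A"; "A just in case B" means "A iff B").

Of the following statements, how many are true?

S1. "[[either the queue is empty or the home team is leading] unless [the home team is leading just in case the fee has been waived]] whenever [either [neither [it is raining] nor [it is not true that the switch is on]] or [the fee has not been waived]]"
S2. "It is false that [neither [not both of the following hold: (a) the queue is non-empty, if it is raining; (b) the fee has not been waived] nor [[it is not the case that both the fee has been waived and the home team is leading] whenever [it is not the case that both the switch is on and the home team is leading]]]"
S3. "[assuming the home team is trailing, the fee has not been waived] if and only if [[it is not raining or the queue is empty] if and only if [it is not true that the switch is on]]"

3

Let L = "it is raining" (T), P = "the switch is on" (T), V = "the fee has been waived" (T), D = "the queue is empty" (F), R = "the home team is leading" (T).

S1: Parsed as ((L ↓ ¬P) ∨ ¬V) → ((D ∨ R) ∨ (R ↔ V))

¬P = ¬T = F
L ↓ ¬P = T ↓ F = F
¬V = ¬T = F
(L ↓ ¬P) ∨ ¬V = F ∨ F = F
D ∨ R = F ∨ T = T
R ↔ V = T ↔ T = T
(D ∨ R) ∨ (R ↔ V) = T ∨ T = T
((L ↓ ¬P) ∨ ¬V) → ((D ∨ R) ∨ (R ↔ V)) = F → T = T
So S1 is true.

S2: This is ¬(((L → ¬D) ↑ ¬V) ↓ ((P ↑ R) → (V ↑ R))).

¬D = ¬F = T
L → ¬D = T → T = T
¬V = ¬T = F
(L → ¬D) ↑ ¬V = T ↑ F = T
P ↑ R = T ↑ T = F
V ↑ R = T ↑ T = F
(P ↑ R) → (V ↑ R) = F → F = T
((L → ¬D) ↑ ¬V) ↓ ((P ↑ R) → (V ↑ R)) = T ↓ T = F
¬(((L → ¬D) ↑ ¬V) ↓ ((P ↑ R) → (V ↑ R))) = ¬F = T
So S2 is true.

S3: Formalization: (¬R → ¬V) ↔ ((¬L ∨ D) ↔ ¬P)

¬R = ¬T = F
¬V = ¬T = F
¬R → ¬V = F → F = T
¬L = ¬T = F
¬L ∨ D = F ∨ F = F
¬P = ¬T = F
(¬L ∨ D) ↔ ¬P = F ↔ F = T
(¬R → ¬V) ↔ ((¬L ∨ D) ↔ ¬P) = T ↔ T = T
So S3 is true.

3 of the 3 statements are true (S1, S2, S3).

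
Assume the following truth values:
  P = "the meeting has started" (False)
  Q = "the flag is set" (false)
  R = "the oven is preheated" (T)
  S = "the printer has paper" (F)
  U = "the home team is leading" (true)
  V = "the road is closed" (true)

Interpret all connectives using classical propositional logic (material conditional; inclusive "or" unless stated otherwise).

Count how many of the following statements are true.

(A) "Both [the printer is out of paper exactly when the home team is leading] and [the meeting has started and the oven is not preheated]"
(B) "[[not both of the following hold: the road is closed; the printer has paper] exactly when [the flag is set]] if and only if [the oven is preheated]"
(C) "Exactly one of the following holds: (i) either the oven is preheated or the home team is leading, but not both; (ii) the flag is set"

0

(A): Formalization: (~S <-> U) & (P & ~R)

~S = ~F = T
~S <-> U = T <-> T = T
~R = ~T = F
P & ~R = F & F = F
(~S <-> U) & (P & ~R) = T & F = F
Thus (A) is false.

(B): This is ((V nand S) <-> Q) <-> R.

V nand S = T nand F = T
(V nand S) <-> Q = T <-> F = F
((V nand S) <-> Q) <-> R = F <-> T = F
Hence (B) is false.

(C): In symbols: (R xor U) xor Q

R xor U = T xor T = F
(R xor U) xor Q = F xor F = F
So (C) is false.

Count: 0.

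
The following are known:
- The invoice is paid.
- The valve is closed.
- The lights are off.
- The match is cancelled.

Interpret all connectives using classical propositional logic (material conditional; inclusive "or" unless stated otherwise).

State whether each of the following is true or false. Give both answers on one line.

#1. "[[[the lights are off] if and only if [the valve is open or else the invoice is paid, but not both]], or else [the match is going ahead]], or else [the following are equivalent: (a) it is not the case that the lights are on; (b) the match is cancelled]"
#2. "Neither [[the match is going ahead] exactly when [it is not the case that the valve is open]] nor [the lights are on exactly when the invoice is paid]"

#1 True; #2 True

Let K = "the lights are on" (F), L = "the valve is open" (F), H = "the invoice is paid" (T), P = "the match is cancelled" (T).

#1: Formalization: ((¬K ↔ (L ⊕ H)) ∨ ¬P) ∨ (¬K ↔ P)

¬K = ¬F = T
L ⊕ H = F ⊕ T = T
¬K ↔ (L ⊕ H) = T ↔ T = T
¬P = ¬T = F
(¬K ↔ (L ⊕ H)) ∨ ¬P = T ∨ F = T
¬K = ¬F = T
¬K ↔ P = T ↔ T = T
((¬K ↔ (L ⊕ H)) ∨ ¬P) ∨ (¬K ↔ P) = T ∨ T = T
Thus #1 is true.

#2: In symbols: (¬P ↔ ¬L) ↓ (K ↔ H)

¬P = ¬T = F
¬L = ¬F = T
¬P ↔ ¬L = F ↔ T = F
K ↔ H = F ↔ T = F
(¬P ↔ ¬L) ↓ (K ↔ H) = F ↓ F = T
Hence #2 is true.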